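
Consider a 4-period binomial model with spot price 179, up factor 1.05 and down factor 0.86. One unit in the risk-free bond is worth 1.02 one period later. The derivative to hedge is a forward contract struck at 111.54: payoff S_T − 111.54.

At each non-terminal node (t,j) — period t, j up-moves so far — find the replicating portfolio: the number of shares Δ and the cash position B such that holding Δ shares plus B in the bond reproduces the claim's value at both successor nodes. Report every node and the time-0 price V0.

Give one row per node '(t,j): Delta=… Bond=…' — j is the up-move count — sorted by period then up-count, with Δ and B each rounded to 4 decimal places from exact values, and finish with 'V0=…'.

Since d<R<u, set p* = (R−d)/(u−d) = 0.8421; price each node as the discounted p*-expectation of its children.
Payoff layer (t=4): V(4,0)=-13.6255, V(4,1)=8.0067, V(4,2)=34.4182, V(4,3)=66.6648, V(4,4)=106.0356
Node (3,0) S=113.8540: V=(p*·8.0067+(1−p*)·-13.6255)/1.02=4.5011; Δ=(8.0067−-13.6255)/(119.5467−97.9145)=1.0000; B=V−Δ·S=-109.3529
Node (3,1) S=139.0078: V=(p*·34.4182+(1−p*)·8.0067)/1.02=29.6549; Δ=(34.4182−8.0067)/(145.9582−119.5467)=1.0000; B=V−Δ·S=-109.3529
Node (3,2) S=169.7189: V=(p*·66.6648+(1−p*)·34.4182)/1.02=60.3659; Δ=(66.6648−34.4182)/(178.2048−145.9582)=1.0000; B=V−Δ·S=-109.3529
Node (3,3) S=207.2149: V=(p*·106.0356+(1−p*)·66.6648)/1.02=97.8619; Δ=(106.0356−66.6648)/(217.5756−178.2048)=1.0000; B=V−Δ·S=-109.3529
Node (2,0) S=132.3884: V=(p*·29.6549+(1−p*)·4.5011)/1.02=25.1796; Δ=(29.6549−4.5011)/(139.0078−113.8540)=1.0000; B=V−Δ·S=-107.2088
Node (2,1) S=161.6370: V=(p*·60.3659+(1−p*)·29.6549)/1.02=54.4282; Δ=(60.3659−29.6549)/(169.7189−139.0078)=1.0000; B=V−Δ·S=-107.2088
Node (2,2) S=197.3475: V=(p*·97.8619+(1−p*)·60.3659)/1.02=90.1387; Δ=(97.8619−60.3659)/(207.2149−169.7189)=1.0000; B=V−Δ·S=-107.2088
Node (1,0) S=153.9400: V=(p*·54.4282+(1−p*)·25.1796)/1.02=48.8334; Δ=(54.4282−25.1796)/(161.6370−132.3884)=1.0000; B=V−Δ·S=-105.1066
Node (1,1) S=187.9500: V=(p*·90.1387+(1−p*)·54.4282)/1.02=82.8434; Δ=(90.1387−54.4282)/(197.3475−161.6370)=1.0000; B=V−Δ·S=-105.1066
Node (0,0) S=179.0000: V=(p*·82.8434+(1−p*)·48.8334)/1.02=75.9543; Δ=(82.8434−48.8334)/(187.9500−153.9400)=1.0000; B=V−Δ·S=-103.0457
Self-financing check: at every node Δ·S+B equals the discounted successor values.

(0,0): Delta=1.0000 Bond=-103.0457
(1,0): Delta=1.0000 Bond=-105.1066
(1,1): Delta=1.0000 Bond=-105.1066
(2,0): Delta=1.0000 Bond=-107.2088
(2,1): Delta=1.0000 Bond=-107.2088
(2,2): Delta=1.0000 Bond=-107.2088
(3,0): Delta=1.0000 Bond=-109.3529
(3,1): Delta=1.0000 Bond=-109.3529
(3,2): Delta=1.0000 Bond=-109.3529
(3,3): Delta=1.0000 Bond=-109.3529
V0=75.9543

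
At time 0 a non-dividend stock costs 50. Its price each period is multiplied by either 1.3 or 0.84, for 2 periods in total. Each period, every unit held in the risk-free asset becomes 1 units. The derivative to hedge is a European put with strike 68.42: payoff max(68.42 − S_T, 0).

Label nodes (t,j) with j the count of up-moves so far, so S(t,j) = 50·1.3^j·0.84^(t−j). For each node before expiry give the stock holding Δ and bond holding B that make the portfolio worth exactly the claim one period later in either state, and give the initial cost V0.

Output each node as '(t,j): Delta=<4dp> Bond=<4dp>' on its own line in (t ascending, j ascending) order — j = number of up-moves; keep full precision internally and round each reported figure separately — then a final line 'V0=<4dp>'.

No-arbitrage ⇒ martingale measure with p* = (R−d)/(u−d) = 0.3478.
Terminal values V(2,·): V(2,0)=33.1400, V(2,1)=13.8200, V(2,2)=0.0000
Node (1,0) S=42.0000: V=(p*·13.8200+(1−p*)·33.1400)/1=26.4200; Δ=(13.8200−33.1400)/(54.6000−35.2800)=-1.0000; B=V−Δ·S=68.4200
Node (1,1) S=65.0000: V=(p*·0.0000+(1−p*)·13.8200)/1=9.0130; Δ=(0.0000−13.8200)/(84.5000−54.6000)=-0.4622; B=V−Δ·S=39.0565
Node (0,0) S=50.0000: V=(p*·9.0130+(1−p*)·26.4200)/1=20.3654; Δ=(9.0130−26.4200)/(65.0000−42.0000)=-0.7568; B=V−Δ·S=58.2066
Check: Δ(0,0)·S0 + B(0,0) = 20.3654 = V0.

(0,0): Delta=-0.7568 Bond=58.2066
(1,0): Delta=-1.0000 Bond=68.4200
(1,1): Delta=-0.4622 Bond=39.0565
V0=20.3654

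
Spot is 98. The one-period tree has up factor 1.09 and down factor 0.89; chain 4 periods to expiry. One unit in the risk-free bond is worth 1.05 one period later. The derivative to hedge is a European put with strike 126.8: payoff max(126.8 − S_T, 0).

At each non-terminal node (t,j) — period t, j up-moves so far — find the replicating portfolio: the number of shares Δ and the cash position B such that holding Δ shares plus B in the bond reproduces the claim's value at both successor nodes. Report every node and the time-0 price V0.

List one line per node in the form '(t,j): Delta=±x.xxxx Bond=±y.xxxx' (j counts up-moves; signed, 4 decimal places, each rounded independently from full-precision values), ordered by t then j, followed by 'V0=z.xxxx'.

Under the risk-neutral measure, an up-move has probability p* = (R−d)/(u−d) = 0.8000 and values discount at R = 1.05.
At expiry t=4: V(4,0)=65.3126, V(4,1)=51.4952, V(4,2)=34.5728, V(4,3)=13.8476, V(4,4)=0.0000
(3,0): S=69.0870. Δ = (V_up−V_dn)/(S_up−S_dn) = (51.4952−65.3126)/(75.3048−61.4874) = -1.0000. V = [p*·51.4952 + (1−p*)·65.3126]/1.05 = 51.6749. B = V − Δ·S = 120.7619.
(3,1): S=84.6121. Δ = (V_up−V_dn)/(S_up−S_dn) = (34.5728−51.4952)/(92.2272−75.3048) = -1.0000. V = [p*·34.5728 + (1−p*)·51.4952]/1.05 = 36.1498. B = V − Δ·S = 120.7619.
(3,2): S=103.6261. Δ = (V_up−V_dn)/(S_up−S_dn) = (13.8476−34.5728)/(112.9524−92.2272) = -1.0000. V = [p*·13.8476 + (1−p*)·34.5728]/1.05 = 17.1358. B = V − Δ·S = 120.7619.
(3,3): S=126.9128. Δ = (V_up−V_dn)/(S_up−S_dn) = (0.0000−13.8476)/(138.3350−112.9524) = -0.5456. V = [p*·0.0000 + (1−p*)·13.8476]/1.05 = 2.6376. B = V − Δ·S = 71.8755.
(2,0): S=77.6258. Δ = (V_up−V_dn)/(S_up−S_dn) = (36.1498−51.6749)/(84.6121−69.0870) = -1.0000. V = [p*·36.1498 + (1−p*)·51.6749]/1.05 = 37.3855. B = V − Δ·S = 115.0113.
(2,1): S=95.0698. Δ = (V_up−V_dn)/(S_up−S_dn) = (17.1358−36.1498)/(103.6261−84.6121) = -1.0000. V = [p*·17.1358 + (1−p*)·36.1498]/1.05 = 19.9415. B = V − Δ·S = 115.0113.
(2,2): S=116.4338. Δ = (V_up−V_dn)/(S_up−S_dn) = (2.6376−17.1358)/(126.9128−103.6261) = -0.6226. V = [p*·2.6376 + (1−p*)·17.1358]/1.05 = 5.2736. B = V − Δ·S = 77.7645.
(1,0): S=87.2200. Δ = (V_up−V_dn)/(S_up−S_dn) = (19.9415−37.3855)/(95.0698−77.6258) = -1.0000. V = [p*·19.9415 + (1−p*)·37.3855]/1.05 = 22.3146. B = V − Δ·S = 109.5346.
(1,1): S=106.8200. Δ = (V_up−V_dn)/(S_up−S_dn) = (5.2736−19.9415)/(116.4338−95.0698) = -0.6866. V = [p*·5.2736 + (1−p*)·19.9415]/1.05 = 7.8164. B = V − Δ·S = 81.1561.
(0,0): S=98.0000. Δ = (V_up−V_dn)/(S_up−S_dn) = (7.8164−22.3146)/(106.8200−87.2200) = -0.7397. V = [p*·7.8164 + (1−p*)·22.3146]/1.05 = 10.2057. B = V − Δ·S = 82.6970.
Each (Δ,B) replicates both successor values, so the strategy is self-financing and V0 is arbitrage-free.

(0,0): Delta=-0.7397 Bond=82.6970
(1,0): Delta=-1.0000 Bond=109.5346
(1,1): Delta=-0.6866 Bond=81.1561
(2,0): Delta=-1.0000 Bond=115.0113
(2,1): Delta=-1.0000 Bond=115.0113
(2,2): Delta=-0.6226 Bond=77.7645
(3,0): Delta=-1.0000 Bond=120.7619
(3,1): Delta=-1.0000 Bond=120.7619
(3,2): Delta=-1.0000 Bond=120.7619
(3,3): Delta=-0.5456 Bond=71.8755
V0=10.2057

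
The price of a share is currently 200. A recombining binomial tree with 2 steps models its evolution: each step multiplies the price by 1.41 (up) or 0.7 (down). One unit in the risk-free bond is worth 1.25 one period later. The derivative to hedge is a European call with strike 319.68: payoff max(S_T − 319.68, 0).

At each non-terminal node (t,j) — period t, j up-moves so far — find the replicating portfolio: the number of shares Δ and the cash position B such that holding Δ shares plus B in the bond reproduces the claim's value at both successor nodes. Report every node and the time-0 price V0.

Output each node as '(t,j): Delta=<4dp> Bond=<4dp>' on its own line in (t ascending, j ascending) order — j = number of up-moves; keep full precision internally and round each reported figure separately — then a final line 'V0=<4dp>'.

Since d<R<u, set p* = (R−d)/(u−d) = 0.7746; price each node as the discounted p*-expectation of its children.
Terminal payoffs: V(2,0)=0.0000, V(2,1)=0.0000, V(2,2)=77.9400
  t=1,j=0: stock 140.0000 → up 197.4000 (V=0.0000), down 98.0000 (V=0.0000). Price 0.0000; hedge Δ=0.0000, bond B=0.0000.
  t=1,j=1: stock 282.0000 → up 397.6200 (V=77.9400), down 197.4000 (V=0.0000). Price 48.3008; hedge Δ=0.3893, bond B=-61.4738.
  t=0,j=0: stock 200.0000 → up 282.0000 (V=48.3008), down 140.0000 (V=0.0000). Price 29.9329; hedge Δ=0.3401, bond B=-38.0964.
Self-financing check: at every node Δ·S+B equals the discounted successor values.

(0,0): Delta=0.3401 Bond=-38.0964
(1,0): Delta=0.0000 Bond=0.0000
(1,1): Delta=0.3893 Bond=-61.4738
V0=29.9329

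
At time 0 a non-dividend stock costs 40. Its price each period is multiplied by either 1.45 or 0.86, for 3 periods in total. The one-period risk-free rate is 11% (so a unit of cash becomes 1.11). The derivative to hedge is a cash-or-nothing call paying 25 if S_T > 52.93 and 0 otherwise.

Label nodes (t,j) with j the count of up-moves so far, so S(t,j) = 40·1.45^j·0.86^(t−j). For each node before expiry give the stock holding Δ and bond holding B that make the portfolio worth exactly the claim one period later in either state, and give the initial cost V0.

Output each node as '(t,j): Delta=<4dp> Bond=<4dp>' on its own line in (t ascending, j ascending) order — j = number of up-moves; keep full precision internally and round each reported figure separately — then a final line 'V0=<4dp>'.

(0,0): Delta=0.4199 Bond=-9.7305
(1,0): Delta=0.4702 Bond=-12.5322
(1,1): Delta=0.3793 Bond=-8.4461
(2,0): Delta=0.0000 Bond=0.0000
(2,1): Delta=0.8495 Bond=-32.8294
(2,2): Delta=0.0000 Bond=22.5225
V0=7.0648

The replicating-portfolio and risk-neutral prices coincide; use p* = (1.11−0.86)/(1.45−0.86) = 0.4237 for the latter.
Terminal values V(3,·): V(3,0)=0.0000, V(3,1)=0.0000, V(3,2)=25.0000, V(3,3)=25.0000
  t=2,j=0: stock 29.5840 → up 42.8968 (V=0.0000), down 25.4422 (V=0.0000). Price 0.0000; hedge Δ=0.0000, bond B=0.0000.
  t=2,j=1: stock 49.8800 → up 72.3260 (V=25.0000), down 42.8968 (V=0.0000). Price 9.5434; hedge Δ=0.8495, bond B=-32.8294.
  t=2,j=2: stock 84.1000 → up 121.9450 (V=25.0000), down 72.3260 (V=25.0000). Price 22.5225; hedge Δ=0.0000, bond B=22.5225.
  t=1,j=0: stock 34.4000 → up 49.8800 (V=9.5434), down 29.5840 (V=0.0000). Price 3.6431; hedge Δ=0.4702, bond B=-12.5322.
  t=1,j=1: stock 58.0000 → up 84.1000 (V=22.5225), down 49.8800 (V=9.5434). Price 13.5523; hedge Δ=0.3793, bond B=-8.4461.
  t=0,j=0: stock 40.0000 → up 58.0000 (V=13.5523), down 34.4000 (V=3.6431). Price 7.0648; hedge Δ=0.4199, bond B=-9.7305.
Self-financing check: at every node Δ·S+B equals the discounted successor values.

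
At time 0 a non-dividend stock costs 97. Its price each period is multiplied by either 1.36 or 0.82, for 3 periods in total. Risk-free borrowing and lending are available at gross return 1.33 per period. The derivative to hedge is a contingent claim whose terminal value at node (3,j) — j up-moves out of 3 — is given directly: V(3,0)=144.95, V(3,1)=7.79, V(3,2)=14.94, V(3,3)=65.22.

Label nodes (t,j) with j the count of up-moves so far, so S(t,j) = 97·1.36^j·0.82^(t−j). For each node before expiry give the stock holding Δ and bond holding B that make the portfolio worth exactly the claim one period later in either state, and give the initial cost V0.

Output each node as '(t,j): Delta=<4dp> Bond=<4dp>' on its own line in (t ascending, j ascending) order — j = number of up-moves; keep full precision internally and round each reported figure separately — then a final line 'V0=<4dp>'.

(0,0): Delta=0.4876 Bond=-22.9567
(1,0): Delta=-0.0152 Bond=9.4561
(1,1): Delta=0.5054 Bond=-32.8847
(2,0): Delta=-3.8943 Bond=265.5865
(2,1): Delta=0.1224 Bond=-2.3063
(2,2): Delta=0.5190 Bond=-46.1738
V0=24.3372

Since d<R<u, set p* = (R−d)/(u−d) = 0.9444; price each node as the discounted p*-expectation of its children.
Terminal payoffs: V(3,0)=144.9500, V(3,1)=7.7900, V(3,2)=14.9400, V(3,3)=65.2200
(2,0): S=65.2228. Δ = (V_up−V_dn)/(S_up−S_dn) = (7.7900−144.9500)/(88.7030−53.4827) = -3.8943. V = [p*·7.7900 + (1−p*)·144.9500]/1.33 = 11.5865. B = V − Δ·S = 265.5865.
(2,1): S=108.1744. Δ = (V_up−V_dn)/(S_up−S_dn) = (14.9400−7.7900)/(147.1172−88.7030) = 0.1224. V = [p*·14.9400 + (1−p*)·7.7900]/1.33 = 10.9344. B = V − Δ·S = -2.3063.
(2,2): S=179.4112. Δ = (V_up−V_dn)/(S_up−S_dn) = (65.2200−14.9400)/(243.9992−147.1172) = 0.5190. V = [p*·65.2200 + (1−p*)·14.9400]/1.33 = 46.9373. B = V − Δ·S = -46.1738.
(1,0): S=79.5400. Δ = (V_up−V_dn)/(S_up−S_dn) = (10.9344−11.5865)/(108.1744−65.2228) = -0.0152. V = [p*·10.9344 + (1−p*)·11.5865]/1.33 = 8.2486. B = V − Δ·S = 9.4561.
(1,1): S=131.9200. Δ = (V_up−V_dn)/(S_up−S_dn) = (46.9373−10.9344)/(179.4112−108.1744) = 0.5054. V = [p*·46.9373 + (1−p*)·10.9344]/1.33 = 33.7874. B = V − Δ·S = -32.8847.
(0,0): S=97.0000. Δ = (V_up−V_dn)/(S_up−S_dn) = (33.7874−8.2486)/(131.9200−79.5400) = 0.4876. V = [p*·33.7874 + (1−p*)·8.2486]/1.33 = 24.3372. B = V − Δ·S = -22.9567.
The time-0 hedge costs 24.3372, which is the no-arbitrage price.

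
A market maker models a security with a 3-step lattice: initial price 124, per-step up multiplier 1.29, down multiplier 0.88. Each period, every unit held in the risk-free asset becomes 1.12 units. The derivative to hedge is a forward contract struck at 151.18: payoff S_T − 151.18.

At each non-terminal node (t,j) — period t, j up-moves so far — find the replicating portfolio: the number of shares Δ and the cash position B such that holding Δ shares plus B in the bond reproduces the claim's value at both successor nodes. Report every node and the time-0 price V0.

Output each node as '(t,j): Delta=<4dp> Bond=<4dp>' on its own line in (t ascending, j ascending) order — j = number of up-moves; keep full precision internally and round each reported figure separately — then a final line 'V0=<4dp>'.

(0,0): Delta=1.0000 Bond=-107.6069
(1,0): Delta=1.0000 Bond=-120.5198
(1,1): Delta=1.0000 Bond=-120.5198
(2,0): Delta=1.0000 Bond=-134.9821
(2,1): Delta=1.0000 Bond=-134.9821
(2,2): Delta=1.0000 Bond=-134.9821
V0=16.3931

No-arbitrage ⇒ martingale measure with p* = (R−d)/(u−d) = 0.5854.
Terminal values V(3,·): V(3,0)=-66.6775, V(3,1)=-27.3070, V(3,2)=30.4066, V(3,3)=115.0094
(2,0): S=96.0256. Δ = (V_up−V_dn)/(S_up−S_dn) = (-27.3070−-66.6775)/(123.8730−84.5025) = 1.0000. V = [p*·-27.3070 + (1−p*)·-66.6775]/1.12 = -38.9565. B = V − Δ·S = -134.9821.
(2,1): S=140.7648. Δ = (V_up−V_dn)/(S_up−S_dn) = (30.4066−-27.3070)/(181.5866−123.8730) = 1.0000. V = [p*·30.4066 + (1−p*)·-27.3070]/1.12 = 5.7827. B = V − Δ·S = -134.9821.
(2,2): S=206.3484. Δ = (V_up−V_dn)/(S_up−S_dn) = (115.0094−30.4066)/(266.1894−181.5866) = 1.0000. V = [p*·115.0094 + (1−p*)·30.4066]/1.12 = 71.3663. B = V − Δ·S = -134.9821.
(1,0): S=109.1200. Δ = (V_up−V_dn)/(S_up−S_dn) = (5.7827−-38.9565)/(140.7648−96.0256) = 1.0000. V = [p*·5.7827 + (1−p*)·-38.9565]/1.12 = -11.3998. B = V − Δ·S = -120.5198.
(1,1): S=159.9600. Δ = (V_up−V_dn)/(S_up−S_dn) = (71.3663−5.7827)/(206.3484−140.7648) = 1.0000. V = [p*·71.3663 + (1−p*)·5.7827]/1.12 = 39.4402. B = V − Δ·S = -120.5198.
(0,0): S=124.0000. Δ = (V_up−V_dn)/(S_up−S_dn) = (39.4402−-11.3998)/(159.9600−109.1200) = 1.0000. V = [p*·39.4402 + (1−p*)·-11.3998]/1.12 = 16.3931. B = V − Δ·S = -107.6069.
Each (Δ,B) replicates both successor values, so the strategy is self-financing and V0 is arbitrage-free.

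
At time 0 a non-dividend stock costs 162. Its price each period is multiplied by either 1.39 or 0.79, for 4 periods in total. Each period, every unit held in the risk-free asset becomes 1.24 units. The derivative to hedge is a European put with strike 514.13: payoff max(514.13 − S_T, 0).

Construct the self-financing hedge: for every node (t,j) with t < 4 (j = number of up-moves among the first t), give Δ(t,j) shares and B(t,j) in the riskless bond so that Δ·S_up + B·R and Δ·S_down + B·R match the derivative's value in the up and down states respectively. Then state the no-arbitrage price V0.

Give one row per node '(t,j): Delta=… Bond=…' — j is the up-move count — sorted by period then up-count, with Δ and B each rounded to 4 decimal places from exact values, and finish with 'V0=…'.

The replicating-portfolio and risk-neutral prices coincide; use p* = (1.24−0.79)/(1.39−0.79) = 0.7500 for the latter.
At expiry t=4: V(4,0)=451.0309, V(4,1)=403.1075, V(4,2)=318.7866, V(4,3)=170.4245, V(4,4)=0.0000
  t=3,j=0: stock 79.8723 → up 111.0225 (V=403.1075), down 63.0991 (V=451.0309). Price 334.7486; hedge Δ=-1.0000, bond B=414.6210.
  t=3,j=1: stock 140.5348 → up 195.3434 (V=318.7866), down 111.0225 (V=403.1075). Price 274.0861; hedge Δ=-1.0000, bond B=414.6210.
  t=3,j=2: stock 247.2702 → up 343.7055 (V=170.4245), down 195.3434 (V=318.7866). Price 167.3508; hedge Δ=-1.0000, bond B=414.6210.
  t=3,j=3: stock 435.0703 → up 604.7477 (V=0.0000), down 343.7055 (V=170.4245). Price 34.3598; hedge Δ=-0.6529, bond B=318.4006.
  t=2,j=0: stock 101.1042 → up 140.5348 (V=274.0861), down 79.8723 (V=334.7486). Price 233.2675; hedge Δ=-1.0000, bond B=334.3717.
  t=2,j=1: stock 177.8922 → up 247.2702 (V=167.3508), down 140.5348 (V=274.0861). Price 156.4795; hedge Δ=-1.0000, bond B=334.3717.
  t=2,j=2: stock 313.0002 → up 435.0703 (V=34.3598), down 247.2702 (V=167.3508). Price 54.5222; hedge Δ=-0.7082, bond B=276.1739.
  t=1,j=0: stock 127.9800 → up 177.8922 (V=156.4795), down 101.1042 (V=233.2675). Price 141.6746; hedge Δ=-1.0000, bond B=269.6546.
  t=1,j=1: stock 225.1800 → up 313.0002 (V=54.5222), down 177.8922 (V=156.4795). Price 64.5254; hedge Δ=-0.7546, bond B=234.4543.
  t=0,j=0: stock 162.0000 → up 225.1800 (V=64.5254), down 127.9800 (V=141.6746). Price 67.5909; hedge Δ=-0.7937, bond B=196.1729.
Self-financing check: at every node Δ·S+B equals the discounted successor values.

(0,0): Delta=-0.7937 Bond=196.1729
(1,0): Delta=-1.0000 Bond=269.6546
(1,1): Delta=-0.7546 Bond=234.4543
(2,0): Delta=-1.0000 Bond=334.3717
(2,1): Delta=-1.0000 Bond=334.3717
(2,2): Delta=-0.7082 Bond=276.1739
(3,0): Delta=-1.0000 Bond=414.6210
(3,1): Delta=-1.0000 Bond=414.6210
(3,2): Delta=-1.0000 Bond=414.6210
(3,3): Delta=-0.6529 Bond=318.4006
V0=67.5909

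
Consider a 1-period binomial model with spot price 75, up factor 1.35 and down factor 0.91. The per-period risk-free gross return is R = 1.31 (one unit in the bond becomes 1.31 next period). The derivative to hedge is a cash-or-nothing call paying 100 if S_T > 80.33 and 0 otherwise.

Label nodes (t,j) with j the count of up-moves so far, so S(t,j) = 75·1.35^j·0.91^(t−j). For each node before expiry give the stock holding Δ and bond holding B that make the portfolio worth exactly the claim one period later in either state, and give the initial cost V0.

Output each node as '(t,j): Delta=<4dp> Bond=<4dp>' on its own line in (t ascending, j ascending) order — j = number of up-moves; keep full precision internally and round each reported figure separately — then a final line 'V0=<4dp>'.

(0,0): Delta=3.0303 Bond=-157.8765
V0=69.3963

Under the risk-neutral measure, an up-move has probability p* = (R−d)/(u−d) = 0.9091 and values discount at R = 1.31.
Payoff layer (t=1): V(1,0)=0.0000, V(1,1)=100.0000
(0,0): S=75.0000. Δ = (V_up−V_dn)/(S_up−S_dn) = (100.0000−0.0000)/(101.2500−68.2500) = 3.0303. V = [p*·100.0000 + (1−p*)·0.0000]/1.31 = 69.3963. B = V − Δ·S = -157.8765.
Root portfolio cost Δ·75+B reproduces V0=69.3963.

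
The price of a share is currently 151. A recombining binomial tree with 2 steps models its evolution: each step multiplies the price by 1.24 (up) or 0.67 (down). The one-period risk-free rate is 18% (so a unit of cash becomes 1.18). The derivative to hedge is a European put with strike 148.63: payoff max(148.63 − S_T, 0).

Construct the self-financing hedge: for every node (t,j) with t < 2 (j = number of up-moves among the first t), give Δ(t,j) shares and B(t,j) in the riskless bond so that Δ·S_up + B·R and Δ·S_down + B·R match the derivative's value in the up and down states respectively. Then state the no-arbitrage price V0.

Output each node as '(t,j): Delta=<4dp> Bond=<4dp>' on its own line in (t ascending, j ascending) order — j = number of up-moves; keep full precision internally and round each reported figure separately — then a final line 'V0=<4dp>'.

The replicating-portfolio and risk-neutral prices coincide; use p* = (1.18−0.67)/(1.24−0.67) = 0.8947 for the latter.
Terminal payoffs: V(2,0)=80.8461, V(2,1)=23.1792, V(2,2)=0.0000
Node (1,0) S=101.1700: V=(p*·23.1792+(1−p*)·80.8461)/1.18=24.7876; Δ=(23.1792−80.8461)/(125.4508−67.7839)=-1.0000; B=V−Δ·S=125.9576
Node (1,1) S=187.2400: V=(p*·0.0000+(1−p*)·23.1792)/1.18=2.0677; Δ=(0.0000−23.1792)/(232.1776−125.4508)=-0.2172; B=V−Δ·S=42.7330
Node (0,0) S=151.0000: V=(p*·2.0677+(1−p*)·24.7876)/1.18=3.7791; Δ=(2.0677−24.7876)/(187.2400−101.1700)=-0.2640; B=V−Δ·S=43.6385
The time-0 hedge costs 3.7791, which is the no-arbitrage price.

(0,0): Delta=-0.2640 Bond=43.6385
(1,0): Delta=-1.0000 Bond=125.9576
(1,1): Delta=-0.2172 Bond=42.7330
V0=3.7791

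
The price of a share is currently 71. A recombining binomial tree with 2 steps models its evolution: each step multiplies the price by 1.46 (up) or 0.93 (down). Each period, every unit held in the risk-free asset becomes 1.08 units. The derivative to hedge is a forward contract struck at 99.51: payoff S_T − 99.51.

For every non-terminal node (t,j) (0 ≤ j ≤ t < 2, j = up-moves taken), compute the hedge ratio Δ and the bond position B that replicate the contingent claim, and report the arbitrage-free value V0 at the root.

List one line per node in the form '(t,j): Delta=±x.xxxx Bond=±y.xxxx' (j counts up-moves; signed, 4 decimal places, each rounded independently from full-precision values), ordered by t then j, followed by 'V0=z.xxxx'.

(0,0): Delta=1.0000 Bond=-85.3138
(1,0): Delta=1.0000 Bond=-92.1389
(1,1): Delta=1.0000 Bond=-92.1389
V0=-14.3138

No-arbitrage ⇒ martingale measure with p* = (R−d)/(u−d) = 0.2830.
At expiry t=2: V(2,0)=-38.1021, V(2,1)=-3.1062, V(2,2)=51.8336
Node (1,0) S=66.0300: V=(p*·-3.1062+(1−p*)·-38.1021)/1.08=-26.1089; Δ=(-3.1062−-38.1021)/(96.4038−61.4079)=1.0000; B=V−Δ·S=-92.1389
Node (1,1) S=103.6600: V=(p*·51.8336+(1−p*)·-3.1062)/1.08=11.5211; Δ=(51.8336−-3.1062)/(151.3436−96.4038)=1.0000; B=V−Δ·S=-92.1389
Node (0,0) S=71.0000: V=(p*·11.5211+(1−p*)·-26.1089)/1.08=-14.3138; Δ=(11.5211−-26.1089)/(103.6600−66.0300)=1.0000; B=V−Δ·S=-85.3138
Each (Δ,B) replicates both successor values, so the strategy is self-financing and V0 is arbitrage-free.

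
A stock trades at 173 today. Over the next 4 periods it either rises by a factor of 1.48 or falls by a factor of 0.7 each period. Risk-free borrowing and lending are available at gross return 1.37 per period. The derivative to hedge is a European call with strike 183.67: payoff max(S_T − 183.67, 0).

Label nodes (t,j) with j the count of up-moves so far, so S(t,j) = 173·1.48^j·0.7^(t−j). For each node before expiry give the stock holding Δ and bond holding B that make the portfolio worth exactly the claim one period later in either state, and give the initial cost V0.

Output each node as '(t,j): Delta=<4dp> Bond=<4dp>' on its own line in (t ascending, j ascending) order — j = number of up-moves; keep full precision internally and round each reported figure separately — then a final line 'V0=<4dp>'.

Under the risk-neutral measure, an up-move has probability p* = (R−d)/(u−d) = 0.8590 and values discount at R = 1.37.
Terminal payoffs: V(4,0)=0.0000, V(4,1)=0.0000, V(4,2)=2.0102, V(4,3)=208.9110, V(4,4)=646.3584
Node (3,0) S=59.3390: V=(p*·0.0000+(1−p*)·0.0000)/1.37=0.0000; Δ=(0.0000−0.0000)/(87.8217−41.5373)=0.0000; B=V−Δ·S=0.0000
Node (3,1) S=125.4596: V=(p*·2.0102+(1−p*)·0.0000)/1.37=1.2604; Δ=(2.0102−0.0000)/(185.6802−87.8217)=0.0205; B=V−Δ·S=-1.3168
Node (3,2) S=265.2574: V=(p*·208.9110+(1−p*)·2.0102)/1.37=131.1917; Δ=(208.9110−2.0102)/(392.5810−185.6802)=1.0000; B=V−Δ·S=-134.0657
Node (3,3) S=560.8300: V=(p*·646.3584+(1−p*)·208.9110)/1.37=426.7643; Δ=(646.3584−208.9110)/(830.0284−392.5810)=1.0000; B=V−Δ·S=-134.0657
Node (2,0) S=84.7700: V=(p*·1.2604+(1−p*)·0.0000)/1.37=0.7902; Δ=(1.2604−0.0000)/(125.4596−59.3390)=0.0191; B=V−Δ·S=-0.8256
Node (2,1) S=179.2280: V=(p*·131.1917+(1−p*)·1.2604)/1.37=82.3855; Δ=(131.1917−1.2604)/(265.2574−125.4596)=0.9294; B=V−Δ·S=-84.1932
Node (2,2) S=378.9392: V=(p*·426.7643+(1−p*)·131.1917)/1.37=281.0810; Δ=(426.7643−131.1917)/(560.8300−265.2574)=1.0000; B=V−Δ·S=-97.8582
Node (1,0) S=121.1000: V=(p*·82.3855+(1−p*)·0.7902)/1.37=51.7361; Δ=(82.3855−0.7902)/(179.2280−84.7700)=0.8638; B=V−Δ·S=-52.8732
Node (1,1) S=256.0400: V=(p*·281.0810+(1−p*)·82.3855)/1.37=184.7152; Δ=(281.0810−82.3855)/(378.9392−179.2280)=0.9949; B=V−Δ·S=-70.0227
Node (0,0) S=173.0000: V=(p*·184.7152+(1−p*)·51.7361)/1.37=121.1400; Δ=(184.7152−51.7361)/(256.0400−121.1000)=0.9855; B=V−Δ·S=-49.3461
Each (Δ,B) replicates both successor values, so the strategy is self-financing and V0 is arbitrage-free.

(0,0): Delta=0.9855 Bond=-49.3461
(1,0): Delta=0.8638 Bond=-52.8732
(1,1): Delta=0.9949 Bond=-70.0227
(2,0): Delta=0.0191 Bond=-0.8256
(2,1): Delta=0.9294 Bond=-84.1932
(2,2): Delta=1.0000 Bond=-97.8582
(3,0): Delta=0.0000 Bond=0.0000
(3,1): Delta=0.0205 Bond=-1.3168
(3,2): Delta=1.0000 Bond=-134.0657
(3,3): Delta=1.0000 Bond=-134.0657
V0=121.1400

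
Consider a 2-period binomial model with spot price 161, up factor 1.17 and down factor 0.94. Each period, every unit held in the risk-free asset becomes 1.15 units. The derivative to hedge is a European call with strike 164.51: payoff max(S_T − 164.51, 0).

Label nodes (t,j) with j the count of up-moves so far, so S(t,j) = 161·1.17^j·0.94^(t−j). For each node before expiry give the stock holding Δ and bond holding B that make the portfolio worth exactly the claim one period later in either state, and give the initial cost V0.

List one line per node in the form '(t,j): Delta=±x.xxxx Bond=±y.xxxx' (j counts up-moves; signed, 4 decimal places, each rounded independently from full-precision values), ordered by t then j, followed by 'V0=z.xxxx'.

The replicating-portfolio and risk-neutral prices coincide; use p* = (1.15−0.94)/(1.17−0.94) = 0.9130 for the latter.
Payoff layer (t=2): V(2,0)=0.0000, V(2,1)=12.5578, V(2,2)=55.8829
  t=1,j=0: stock 151.3400 → up 177.0678 (V=12.5578), down 142.2596 (V=0.0000). Price 9.9703; hedge Δ=0.3608, bond B=-44.6289.
  t=1,j=1: stock 188.3700 → up 220.3929 (V=55.8829), down 177.0678 (V=12.5578). Price 45.3178; hedge Δ=1.0000, bond B=-143.0522.
  t=0,j=0: stock 161.0000 → up 188.3700 (V=45.3178), down 151.3400 (V=9.9703). Price 36.7340; hedge Δ=0.9546, bond B=-116.9510.
The time-0 hedge costs 36.7340, which is the no-arbitrage price.

(0,0): Delta=0.9546 Bond=-116.9510
(1,0): Delta=0.3608 Bond=-44.6289
(1,1): Delta=1.0000 Bond=-143.0522
V0=36.7340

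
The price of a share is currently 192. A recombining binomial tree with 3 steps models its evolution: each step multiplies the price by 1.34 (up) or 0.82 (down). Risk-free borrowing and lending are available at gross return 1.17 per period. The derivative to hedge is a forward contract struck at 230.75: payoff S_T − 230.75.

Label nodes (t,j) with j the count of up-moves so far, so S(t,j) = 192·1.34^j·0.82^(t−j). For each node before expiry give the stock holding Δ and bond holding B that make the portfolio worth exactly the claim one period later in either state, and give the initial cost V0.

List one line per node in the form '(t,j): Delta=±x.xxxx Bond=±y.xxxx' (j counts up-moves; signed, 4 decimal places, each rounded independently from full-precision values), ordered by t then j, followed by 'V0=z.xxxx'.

(0,0): Delta=1.0000 Bond=-144.0735
(1,0): Delta=1.0000 Bond=-168.5660
(1,1): Delta=1.0000 Bond=-168.5660
(2,0): Delta=1.0000 Bond=-197.2222
(2,1): Delta=1.0000 Bond=-197.2222
(2,2): Delta=1.0000 Bond=-197.2222
V0=47.9265

No-arbitrage ⇒ martingale measure with p* = (R−d)/(u−d) = 0.6731.
Payoff layer (t=3): V(3,0)=-124.8873, V(3,1)=-57.7549, V(3,2)=51.9493, V(3,3)=231.2220
Node (2,0) S=129.1008: V=(p*·-57.7549+(1−p*)·-124.8873)/1.17=-68.1214; Δ=(-57.7549−-124.8873)/(172.9951−105.8627)=1.0000; B=V−Δ·S=-197.2222
Node (2,1) S=210.9696: V=(p*·51.9493+(1−p*)·-57.7549)/1.17=13.7474; Δ=(51.9493−-57.7549)/(282.6993−172.9951)=1.0000; B=V−Δ·S=-197.2222
Node (2,2) S=344.7552: V=(p*·231.2220+(1−p*)·51.9493)/1.17=147.5330; Δ=(231.2220−51.9493)/(461.9720−282.6993)=1.0000; B=V−Δ·S=-197.2222
Node (1,0) S=157.4400: V=(p*·13.7474+(1−p*)·-68.1214)/1.17=-11.1260; Δ=(13.7474−-68.1214)/(210.9696−129.1008)=1.0000; B=V−Δ·S=-168.5660
Node (1,1) S=257.2800: V=(p*·147.5330+(1−p*)·13.7474)/1.17=88.7140; Δ=(147.5330−13.7474)/(344.7552−210.9696)=1.0000; B=V−Δ·S=-168.5660
Node (0,0) S=192.0000: V=(p*·88.7140+(1−p*)·-11.1260)/1.17=47.9265; Δ=(88.7140−-11.1260)/(257.2800−157.4400)=1.0000; B=V−Δ·S=-144.0735
The time-0 hedge costs 47.9265, which is the no-arbitrage price.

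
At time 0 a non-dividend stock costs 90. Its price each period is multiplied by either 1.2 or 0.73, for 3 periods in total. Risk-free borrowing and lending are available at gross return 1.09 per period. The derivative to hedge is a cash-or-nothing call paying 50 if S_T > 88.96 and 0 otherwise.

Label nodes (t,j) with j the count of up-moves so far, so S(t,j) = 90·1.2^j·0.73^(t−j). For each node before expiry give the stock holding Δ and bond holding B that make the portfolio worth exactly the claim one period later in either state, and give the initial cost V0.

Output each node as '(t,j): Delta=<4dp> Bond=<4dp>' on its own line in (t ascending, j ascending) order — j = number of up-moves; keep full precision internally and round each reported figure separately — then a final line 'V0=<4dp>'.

Risk-neutral probability p* = (R−d)/(u−d) = (1.09−0.73)/(1.2−0.73) = 0.7660.
At expiry t=3: V(3,0)=0.0000, V(3,1)=0.0000, V(3,2)=50.0000, V(3,3)=50.0000
  t=2,j=0: stock 47.9610 → up 57.5532 (V=0.0000), down 35.0115 (V=0.0000). Price 0.0000; hedge Δ=0.0000, bond B=0.0000.
  t=2,j=1: stock 78.8400 → up 94.6080 (V=50.0000), down 57.5532 (V=0.0000). Price 35.1357; hedge Δ=1.3494, bond B=-71.2473.
  t=2,j=2: stock 129.6000 → up 155.5200 (V=50.0000), down 94.6080 (V=50.0000). Price 45.8716; hedge Δ=0.0000, bond B=45.8716.
  t=1,j=0: stock 65.7000 → up 78.8400 (V=35.1357), down 47.9610 (V=0.0000). Price 24.6903; hedge Δ=1.1378, bond B=-50.0664.
  t=1,j=1: stock 108.0000 → up 129.6000 (V=45.8716), down 78.8400 (V=35.1357). Price 39.7788; hedge Δ=0.2115, bond B=16.9365.
  t=0,j=0: stock 90.0000 → up 108.0000 (V=39.7788), down 65.7000 (V=24.6903). Price 33.2545; hedge Δ=0.3567, bond B=1.1513.
Check: Δ(0,0)·S0 + B(0,0) = 33.2545 = V0.

(0,0): Delta=0.3567 Bond=1.1513
(1,0): Delta=1.1378 Bond=-50.0664
(1,1): Delta=0.2115 Bond=16.9365
(2,0): Delta=0.0000 Bond=0.0000
(2,1): Delta=1.3494 Bond=-71.2473
(2,2): Delta=0.0000 Bond=45.8716
V0=33.2545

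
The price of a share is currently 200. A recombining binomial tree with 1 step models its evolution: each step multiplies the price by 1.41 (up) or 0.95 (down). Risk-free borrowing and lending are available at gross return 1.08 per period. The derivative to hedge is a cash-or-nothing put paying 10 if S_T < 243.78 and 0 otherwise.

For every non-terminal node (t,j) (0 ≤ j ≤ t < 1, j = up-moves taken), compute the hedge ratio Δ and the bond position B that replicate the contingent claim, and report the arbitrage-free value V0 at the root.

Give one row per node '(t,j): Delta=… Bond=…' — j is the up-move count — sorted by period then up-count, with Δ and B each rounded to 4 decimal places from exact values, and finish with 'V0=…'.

(0,0): Delta=-0.1087 Bond=28.3816
V0=6.6425

Under the risk-neutral measure, an up-move has probability p* = (R−d)/(u−d) = 0.2826 and values discount at R = 1.08.
At expiry t=1: V(1,0)=10.0000, V(1,1)=0.0000
Node (0,0) S=200.0000: V=(p*·0.0000+(1−p*)·10.0000)/1.08=6.6425; Δ=(0.0000−10.0000)/(282.0000−190.0000)=-0.1087; B=V−Δ·S=28.3816
Root portfolio cost Δ·200+B reproduces V0=6.6425.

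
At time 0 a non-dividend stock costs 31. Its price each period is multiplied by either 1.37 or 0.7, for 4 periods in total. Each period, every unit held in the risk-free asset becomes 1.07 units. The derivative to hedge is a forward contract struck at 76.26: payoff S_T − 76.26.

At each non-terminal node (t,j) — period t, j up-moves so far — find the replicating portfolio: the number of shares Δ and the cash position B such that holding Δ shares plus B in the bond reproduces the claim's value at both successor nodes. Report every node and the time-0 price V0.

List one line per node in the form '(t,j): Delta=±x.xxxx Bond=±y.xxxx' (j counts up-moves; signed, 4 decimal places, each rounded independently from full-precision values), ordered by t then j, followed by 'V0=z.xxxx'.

(0,0): Delta=1.0000 Bond=-58.1784
(1,0): Delta=1.0000 Bond=-62.2509
(1,1): Delta=1.0000 Bond=-62.2509
(2,0): Delta=1.0000 Bond=-66.6084
(2,1): Delta=1.0000 Bond=-66.6084
(2,2): Delta=1.0000 Bond=-66.6084
(3,0): Delta=1.0000 Bond=-71.2710
(3,1): Delta=1.0000 Bond=-71.2710
(3,2): Delta=1.0000 Bond=-71.2710
(3,3): Delta=1.0000 Bond=-71.2710
V0=-27.1784

No-arbitrage ⇒ martingale measure with p* = (R−d)/(u−d) = 0.5522.
Payoff layer (t=4): V(4,0)=-68.8169, V(4,1)=-61.6928, V(4,2)=-47.7499, V(4,3)=-20.4616, V(4,4)=32.9454
  t=3,j=0: stock 10.6330 → up 14.5672 (V=-61.6928), down 7.4431 (V=-68.8169). Price -60.6380; hedge Δ=1.0000, bond B=-71.2710.
  t=3,j=1: stock 20.8103 → up 28.5101 (V=-47.7499), down 14.5672 (V=-61.6928). Price -50.4607; hedge Δ=1.0000, bond B=-71.2710.
  t=3,j=2: stock 40.7287 → up 55.7984 (V=-20.4616), down 28.5101 (V=-47.7499). Price -30.5423; hedge Δ=1.0000, bond B=-71.2710.
  t=3,j=3: stock 79.7119 → up 109.2054 (V=32.9454), down 55.7984 (V=-20.4616). Price 8.4409; hedge Δ=1.0000, bond B=-71.2710.
  t=2,j=0: stock 15.1900 → up 20.8103 (V=-50.4607), down 10.6330 (V=-60.6380). Price -51.4184; hedge Δ=1.0000, bond B=-66.6084.
  t=2,j=1: stock 29.7290 → up 40.7287 (V=-30.5423), down 20.8103 (V=-50.4607). Price -36.8794; hedge Δ=1.0000, bond B=-66.6084.
  t=2,j=2: stock 58.1839 → up 79.7119 (V=8.4409), down 40.7287 (V=-30.5423). Price -8.4245; hedge Δ=1.0000, bond B=-66.6084.
  t=1,j=0: stock 21.7000 → up 29.7290 (V=-36.8794), down 15.1900 (V=-51.4184). Price -40.5509; hedge Δ=1.0000, bond B=-62.2509.
  t=1,j=1: stock 42.4700 → up 58.1839 (V=-8.4245), down 29.7290 (V=-36.8794). Price -19.7809; hedge Δ=1.0000, bond B=-62.2509.
  t=0,j=0: stock 31.0000 → up 42.4700 (V=-19.7809), down 21.7000 (V=-40.5509). Price -27.1784; hedge Δ=1.0000, bond B=-58.1784.
Self-financing check: at every node Δ·S+B equals the discounted successor values.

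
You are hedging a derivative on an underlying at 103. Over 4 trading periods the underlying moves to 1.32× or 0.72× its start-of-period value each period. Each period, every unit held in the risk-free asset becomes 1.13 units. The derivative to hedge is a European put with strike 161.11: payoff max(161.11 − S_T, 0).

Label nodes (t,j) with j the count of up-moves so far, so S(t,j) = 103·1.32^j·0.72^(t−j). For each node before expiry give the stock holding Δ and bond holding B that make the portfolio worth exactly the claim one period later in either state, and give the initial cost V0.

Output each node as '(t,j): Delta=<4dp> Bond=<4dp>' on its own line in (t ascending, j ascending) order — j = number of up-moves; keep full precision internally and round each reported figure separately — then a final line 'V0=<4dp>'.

(0,0): Delta=-0.4444 Bond=64.1960
(1,0): Delta=-0.9223 Bond=107.9853
(1,1): Delta=-0.3235 Bond=56.1162
(2,0): Delta=-1.0000 Bond=126.1728
(2,1): Delta=-0.9026 Bond=120.1005
(2,2): Delta=-0.1772 Bond=37.1408
(3,0): Delta=-1.0000 Bond=142.5752
(3,1): Delta=-1.0000 Bond=142.5752
(3,2): Delta=-0.8780 Bond=132.5338
(3,3): Delta=0.0000 Bond=0.0000
V0=18.4277

Under the risk-neutral measure, an up-move has probability p* = (R−d)/(u−d) = 0.6833 and values discount at R = 1.13.
Terminal values V(4,·): V(4,0)=133.4299, V(4,1)=110.3632, V(4,2)=68.0742, V(4,3)=0.0000, V(4,4)=0.0000
  t=3,j=0: stock 38.4445 → up 50.7468 (V=110.3632), down 27.6801 (V=133.4299). Price 104.1307; hedge Δ=-1.0000, bond B=142.5752.
  t=3,j=1: stock 70.4817 → up 93.0358 (V=68.0742), down 50.7468 (V=110.3632). Price 72.0936; hedge Δ=-1.0000, bond B=142.5752.
  t=3,j=2: stock 129.2164 → up 170.5656 (V=0.0000), down 93.0358 (V=68.0742). Price 19.0768; hedge Δ=-0.8780, bond B=132.5338.
  t=3,j=3: stock 236.8967 → up 312.7036 (V=0.0000), down 170.5656 (V=0.0000). Price 0.0000; hedge Δ=0.0000, bond B=0.0000.
  t=2,j=0: stock 53.3952 → up 70.4817 (V=72.0936), down 38.4445 (V=104.1307). Price 72.7776; hedge Δ=-1.0000, bond B=126.1728.
  t=2,j=1: stock 97.8912 → up 129.2164 (V=19.0768), down 70.4817 (V=72.0936). Price 31.7394; hedge Δ=-0.9026, bond B=120.1005.
  t=2,j=2: stock 179.4672 → up 236.8967 (V=0.0000), down 129.2164 (V=19.0768). Price 5.3460; hedge Δ=-0.1772, bond B=37.1408.
  t=1,j=0: stock 74.1600 → up 97.8912 (V=31.7394), down 53.3952 (V=72.7776). Price 39.5883; hedge Δ=-0.9223, bond B=107.9853.
  t=1,j=1: stock 135.9600 → up 179.4672 (V=5.3460), down 97.8912 (V=31.7394). Price 12.1274; hedge Δ=-0.3235, bond B=56.1162.
  t=0,j=0: stock 103.0000 → up 135.9600 (V=12.1274), down 74.1600 (V=39.5883). Price 18.4277; hedge Δ=-0.4444, bond B=64.1960.
Each (Δ,B) replicates both successor values, so the strategy is self-financing and V0 is arbitrage-free.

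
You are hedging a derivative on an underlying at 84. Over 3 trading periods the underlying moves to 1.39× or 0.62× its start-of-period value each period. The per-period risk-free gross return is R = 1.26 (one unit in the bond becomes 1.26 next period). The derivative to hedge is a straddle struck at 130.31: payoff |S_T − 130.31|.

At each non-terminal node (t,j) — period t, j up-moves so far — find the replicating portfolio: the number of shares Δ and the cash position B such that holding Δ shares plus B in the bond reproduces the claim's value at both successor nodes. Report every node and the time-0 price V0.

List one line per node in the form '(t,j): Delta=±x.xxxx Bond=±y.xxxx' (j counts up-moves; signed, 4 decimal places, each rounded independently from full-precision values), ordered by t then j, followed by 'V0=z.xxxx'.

(0,0): Delta=0.2821 Bond=12.1510
(1,0): Delta=-1.0000 Bond=82.0799
(1,1): Delta=0.3982 Bond=1.7476
(2,0): Delta=-1.0000 Bond=103.4206
(2,1): Delta=-1.0000 Bond=103.4206
(2,2): Delta=0.5249 Bond=-18.3580
V0=35.8440

No-arbitrage ⇒ martingale measure with p* = (R−d)/(u−d) = 0.8312.
Payoff layer (t=3): V(3,0)=110.2904, V(3,1)=85.4275, V(3,2)=29.6862, V(3,3)=95.2820
(2,0): S=32.2896. Δ = (V_up−V_dn)/(S_up−S_dn) = (85.4275−110.2904)/(44.8825−20.0196) = -1.0000. V = [p*·85.4275 + (1−p*)·110.2904]/1.26 = 71.1310. B = V − Δ·S = 103.4206.
(2,1): S=72.3912. Δ = (V_up−V_dn)/(S_up−S_dn) = (29.6862−85.4275)/(100.6238−44.8825) = -1.0000. V = [p*·29.6862 + (1−p*)·85.4275]/1.26 = 31.0294. B = V − Δ·S = 103.4206.
(2,2): S=162.2964. Δ = (V_up−V_dn)/(S_up−S_dn) = (95.2820−29.6862)/(225.5920−100.6238) = 0.5249. V = [p*·95.2820 + (1−p*)·29.6862]/1.26 = 66.8313. B = V − Δ·S = -18.3580.
(1,0): S=52.0800. Δ = (V_up−V_dn)/(S_up−S_dn) = (31.0294−71.1310)/(72.3912−32.2896) = -1.0000. V = [p*·31.0294 + (1−p*)·71.1310]/1.26 = 29.9999. B = V − Δ·S = 82.0799.
(1,1): S=116.7600. Δ = (V_up−V_dn)/(S_up−S_dn) = (66.8313−31.0294)/(162.2964−72.3912) = 0.3982. V = [p*·66.8313 + (1−p*)·31.0294]/1.26 = 48.2435. B = V − Δ·S = 1.7476.
(0,0): S=84.0000. Δ = (V_up−V_dn)/(S_up−S_dn) = (48.2435−29.9999)/(116.7600−52.0800) = 0.2821. V = [p*·48.2435 + (1−p*)·29.9999]/1.26 = 35.8440. B = V − Δ·S = 12.1510.
Self-financing check: at every node Δ·S+B equals the discounted successor values.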